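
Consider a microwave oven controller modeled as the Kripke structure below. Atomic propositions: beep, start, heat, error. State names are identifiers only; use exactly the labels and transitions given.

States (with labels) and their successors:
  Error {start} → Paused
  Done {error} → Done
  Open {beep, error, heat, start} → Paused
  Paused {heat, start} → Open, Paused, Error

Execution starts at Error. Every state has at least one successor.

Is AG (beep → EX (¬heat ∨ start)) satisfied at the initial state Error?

States satisfying beep → EX (¬heat ∨ start): {Error, Done, Open, Paused}.
States satisfying AG (beep → EX (¬heat ∨ start)): {Error, Done, Open, Paused}.
Every state reachable from Error satisfies beep → EX (¬heat ∨ start).
Error ∈ Sat(AG (beep → EX (¬heat ∨ start))).

Yes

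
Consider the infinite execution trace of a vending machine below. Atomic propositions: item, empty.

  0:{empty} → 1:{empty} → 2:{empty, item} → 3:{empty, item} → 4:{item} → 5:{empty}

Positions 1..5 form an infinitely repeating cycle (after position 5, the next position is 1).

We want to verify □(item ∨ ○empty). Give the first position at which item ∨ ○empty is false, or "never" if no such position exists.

never

item ∨ ○empty holds at every position 0..5, and those are all the positions the trace ever visits, so the invariant □(item ∨ ○empty) is never violated.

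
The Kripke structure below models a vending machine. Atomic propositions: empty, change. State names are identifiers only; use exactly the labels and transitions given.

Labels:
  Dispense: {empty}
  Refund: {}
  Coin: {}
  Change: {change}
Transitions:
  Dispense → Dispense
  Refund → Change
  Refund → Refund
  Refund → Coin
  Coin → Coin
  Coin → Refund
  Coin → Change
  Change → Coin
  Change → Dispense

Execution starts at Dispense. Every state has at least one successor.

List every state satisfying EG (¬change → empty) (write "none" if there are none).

States satisfying ¬change → empty: {Dispense, Change}.
States satisfying EG (¬change → empty): {Dispense, Change}.

{Dispense, Change}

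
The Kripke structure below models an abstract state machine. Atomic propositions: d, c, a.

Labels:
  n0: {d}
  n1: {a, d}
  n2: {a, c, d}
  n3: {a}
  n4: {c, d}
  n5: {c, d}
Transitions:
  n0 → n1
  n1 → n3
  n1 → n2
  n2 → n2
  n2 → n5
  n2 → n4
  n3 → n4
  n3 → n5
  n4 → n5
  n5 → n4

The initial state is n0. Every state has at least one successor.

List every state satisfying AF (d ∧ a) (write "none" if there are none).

States satisfying d ∧ a: {n1, n2}.
States satisfying AF (d ∧ a): {n0, n1, n2}.

{n0, n1, n2}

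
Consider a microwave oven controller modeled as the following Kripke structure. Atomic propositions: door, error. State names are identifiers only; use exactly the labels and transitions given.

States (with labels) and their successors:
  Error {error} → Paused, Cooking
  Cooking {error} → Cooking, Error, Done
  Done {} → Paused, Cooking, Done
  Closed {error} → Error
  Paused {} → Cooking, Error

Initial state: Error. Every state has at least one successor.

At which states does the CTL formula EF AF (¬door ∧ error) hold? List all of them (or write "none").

{Error, Cooking, Done, Closed, Paused}

States satisfying AF (¬door ∧ error): {Error, Cooking, Closed, Paused}.
States satisfying EF AF (¬door ∧ error): {Error, Cooking, Done, Closed, Paused}.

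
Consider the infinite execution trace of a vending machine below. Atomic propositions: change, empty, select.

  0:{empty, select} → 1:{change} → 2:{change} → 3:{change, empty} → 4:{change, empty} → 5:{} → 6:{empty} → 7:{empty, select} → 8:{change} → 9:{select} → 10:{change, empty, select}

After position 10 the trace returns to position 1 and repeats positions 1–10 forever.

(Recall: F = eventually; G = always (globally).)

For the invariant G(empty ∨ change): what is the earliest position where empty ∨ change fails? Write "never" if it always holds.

5

Check empty ∨ change at each position in order: 0 ✓, 1 ✓, 2 ✓, 3 ✓, 4 ✓.
At position 5 the labels are {}, so empty ∨ change is false there. This is the first violation.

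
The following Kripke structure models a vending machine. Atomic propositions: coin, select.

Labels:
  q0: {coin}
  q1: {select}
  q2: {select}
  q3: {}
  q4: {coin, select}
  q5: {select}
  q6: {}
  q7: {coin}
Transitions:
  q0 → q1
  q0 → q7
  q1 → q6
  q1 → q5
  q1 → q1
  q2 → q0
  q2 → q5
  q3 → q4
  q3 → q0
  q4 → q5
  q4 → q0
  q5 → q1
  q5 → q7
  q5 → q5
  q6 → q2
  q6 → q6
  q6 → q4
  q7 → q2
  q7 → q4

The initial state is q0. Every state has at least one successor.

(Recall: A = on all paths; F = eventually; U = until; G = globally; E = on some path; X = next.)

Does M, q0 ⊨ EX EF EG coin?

States satisfying EF EG coin: {q0, q1, q2, q3, q4, q5, q6, q7}.
States satisfying EX EF EG coin: {q0, q1, q2, q3, q4, q5, q6, q7}.
q0 ∈ Sat(EX EF EG coin).

Satisfied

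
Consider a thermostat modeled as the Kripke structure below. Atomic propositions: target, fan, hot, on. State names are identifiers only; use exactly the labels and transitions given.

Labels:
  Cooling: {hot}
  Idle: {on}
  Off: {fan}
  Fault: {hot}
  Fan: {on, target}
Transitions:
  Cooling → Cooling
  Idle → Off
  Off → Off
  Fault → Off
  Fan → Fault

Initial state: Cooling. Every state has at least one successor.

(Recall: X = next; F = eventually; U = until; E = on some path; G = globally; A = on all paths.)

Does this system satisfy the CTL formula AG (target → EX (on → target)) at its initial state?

States satisfying target → EX (on → target): {Cooling, Idle, Off, Fault, Fan}.
States satisfying AG (target → EX (on → target)): {Cooling, Idle, Off, Fault, Fan}.
Every state reachable from Cooling satisfies target → EX (on → target).
Cooling ∈ Sat(AG (target → EX (on → target))).

Satisfied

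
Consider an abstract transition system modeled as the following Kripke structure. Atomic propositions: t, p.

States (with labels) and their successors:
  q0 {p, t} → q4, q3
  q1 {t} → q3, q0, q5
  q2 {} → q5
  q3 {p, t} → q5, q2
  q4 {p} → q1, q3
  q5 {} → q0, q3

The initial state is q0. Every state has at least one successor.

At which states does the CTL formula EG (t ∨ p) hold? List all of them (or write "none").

States satisfying t ∨ p: {q0, q1, q3, q4}.
States satisfying EG (t ∨ p): {q0, q1, q4}.

{q0, q1, q4}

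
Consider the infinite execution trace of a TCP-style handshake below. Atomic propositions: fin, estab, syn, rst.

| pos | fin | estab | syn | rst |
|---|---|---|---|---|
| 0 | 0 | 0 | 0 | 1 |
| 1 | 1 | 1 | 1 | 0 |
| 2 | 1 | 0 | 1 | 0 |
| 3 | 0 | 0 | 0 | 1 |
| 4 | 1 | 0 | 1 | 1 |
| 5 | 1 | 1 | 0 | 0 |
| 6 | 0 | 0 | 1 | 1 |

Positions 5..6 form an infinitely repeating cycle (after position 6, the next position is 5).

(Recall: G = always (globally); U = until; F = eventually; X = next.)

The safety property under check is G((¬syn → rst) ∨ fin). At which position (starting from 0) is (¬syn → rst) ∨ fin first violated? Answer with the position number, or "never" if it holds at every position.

never

(¬syn → rst) ∨ fin holds at every position 0..6, and those are all the positions the trace ever visits, so the invariant G((¬syn → rst) ∨ fin) is never violated.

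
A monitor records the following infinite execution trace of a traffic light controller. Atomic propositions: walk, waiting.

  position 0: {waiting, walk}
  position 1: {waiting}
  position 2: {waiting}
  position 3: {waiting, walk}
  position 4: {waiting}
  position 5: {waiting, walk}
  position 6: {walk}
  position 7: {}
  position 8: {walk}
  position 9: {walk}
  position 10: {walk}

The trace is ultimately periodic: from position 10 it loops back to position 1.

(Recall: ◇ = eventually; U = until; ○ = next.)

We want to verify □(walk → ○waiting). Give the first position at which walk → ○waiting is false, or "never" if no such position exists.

Check walk → ○waiting at each position in order: 0 ✓, 1 ✓, 2 ✓, 3 ✓, 4 ✓.
At position 5 the labels are {waiting, walk} and the next position 6 has {walk}, so walk → ○waiting is false there. This is the first violation.

5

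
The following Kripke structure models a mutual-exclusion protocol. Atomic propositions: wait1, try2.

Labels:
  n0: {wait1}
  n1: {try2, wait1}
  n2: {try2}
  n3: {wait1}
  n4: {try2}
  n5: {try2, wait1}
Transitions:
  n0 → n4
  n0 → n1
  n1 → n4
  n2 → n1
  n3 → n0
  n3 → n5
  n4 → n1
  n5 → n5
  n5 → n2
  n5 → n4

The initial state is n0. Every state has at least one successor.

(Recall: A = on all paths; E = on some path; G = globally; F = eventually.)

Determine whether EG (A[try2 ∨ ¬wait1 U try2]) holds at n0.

No

States satisfying A[try2 ∨ ¬wait1 U try2]: {n1, n2, n4, n5}.
States satisfying EG (A[try2 ∨ ¬wait1 U try2]): {n1, n2, n4, n5}.
No suitable path/successor from n0 witnesses the formula.
n0 ∉ Sat(EG (A[try2 ∨ ¬wait1 U try2])).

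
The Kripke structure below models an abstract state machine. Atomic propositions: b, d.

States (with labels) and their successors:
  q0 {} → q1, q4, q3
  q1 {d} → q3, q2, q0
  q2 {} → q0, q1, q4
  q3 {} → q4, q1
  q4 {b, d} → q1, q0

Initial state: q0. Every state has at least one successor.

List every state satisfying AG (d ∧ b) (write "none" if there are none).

States satisfying d ∧ b: {q4}.
States satisfying AG (d ∧ b): ∅.

none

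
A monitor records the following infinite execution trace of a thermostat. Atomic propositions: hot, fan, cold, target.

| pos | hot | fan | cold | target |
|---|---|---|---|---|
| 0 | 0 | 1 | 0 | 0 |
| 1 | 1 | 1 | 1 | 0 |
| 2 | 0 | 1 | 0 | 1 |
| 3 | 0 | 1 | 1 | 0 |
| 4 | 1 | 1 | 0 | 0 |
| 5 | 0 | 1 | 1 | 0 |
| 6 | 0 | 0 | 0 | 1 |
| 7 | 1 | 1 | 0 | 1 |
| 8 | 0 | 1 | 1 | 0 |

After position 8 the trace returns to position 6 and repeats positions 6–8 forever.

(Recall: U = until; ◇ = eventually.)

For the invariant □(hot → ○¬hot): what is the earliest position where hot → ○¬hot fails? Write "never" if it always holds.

never

hot → ○¬hot holds at every position 0..8, and those are all the positions the trace ever visits, so the invariant □(hot → ○¬hot) is never violated.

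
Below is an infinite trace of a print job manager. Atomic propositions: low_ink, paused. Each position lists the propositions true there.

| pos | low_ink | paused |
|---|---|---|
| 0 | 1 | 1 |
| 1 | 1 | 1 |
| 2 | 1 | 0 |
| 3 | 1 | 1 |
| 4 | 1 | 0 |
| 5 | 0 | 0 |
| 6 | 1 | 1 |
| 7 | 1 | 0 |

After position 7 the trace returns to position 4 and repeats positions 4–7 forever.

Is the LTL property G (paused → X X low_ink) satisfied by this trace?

paused → X X low_ink must hold at every position from 0 onward. It fails at position 3, so G (paused → X X low_ink) is false.
Positions where paused holds: 0, 1, 3, 6.
Check X X low_ink at each: 0→ok, 1→ok, 3→fails, 6→ok.

Violated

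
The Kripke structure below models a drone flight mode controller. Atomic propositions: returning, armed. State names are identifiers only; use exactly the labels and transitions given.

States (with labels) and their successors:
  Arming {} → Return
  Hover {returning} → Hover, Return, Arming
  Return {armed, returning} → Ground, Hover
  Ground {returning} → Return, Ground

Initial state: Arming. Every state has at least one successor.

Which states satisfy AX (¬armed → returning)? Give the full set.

States satisfying ¬armed → returning: {Hover, Return, Ground}.
States satisfying AX (¬armed → returning): {Arming, Return, Ground}.

{Arming, Return, Ground}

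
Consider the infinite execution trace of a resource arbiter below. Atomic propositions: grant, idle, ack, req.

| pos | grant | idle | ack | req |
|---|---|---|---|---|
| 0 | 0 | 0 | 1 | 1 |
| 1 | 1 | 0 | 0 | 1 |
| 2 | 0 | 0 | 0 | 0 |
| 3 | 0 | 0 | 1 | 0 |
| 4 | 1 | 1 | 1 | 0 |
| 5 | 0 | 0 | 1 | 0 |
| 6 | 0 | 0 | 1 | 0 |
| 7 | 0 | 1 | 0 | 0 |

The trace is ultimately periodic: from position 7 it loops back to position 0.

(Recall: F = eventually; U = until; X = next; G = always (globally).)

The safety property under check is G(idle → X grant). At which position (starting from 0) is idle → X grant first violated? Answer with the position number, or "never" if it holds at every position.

Check idle → X grant at each position in order: 0 ✓, 1 ✓, 2 ✓, 3 ✓.
At position 4 the labels are {ack, grant, idle} and the next position 5 has {ack}, so idle → X grant is false there. This is the first violation.

4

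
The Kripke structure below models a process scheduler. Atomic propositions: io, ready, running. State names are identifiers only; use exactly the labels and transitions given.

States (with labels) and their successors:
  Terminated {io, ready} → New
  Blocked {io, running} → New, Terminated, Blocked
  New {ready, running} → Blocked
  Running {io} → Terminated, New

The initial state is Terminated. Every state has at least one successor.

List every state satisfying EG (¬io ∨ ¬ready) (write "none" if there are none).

States satisfying ¬io ∨ ¬ready: {Blocked, New, Running}.
States satisfying EG (¬io ∨ ¬ready): {Blocked, New, Running}.

{Blocked, New, Running}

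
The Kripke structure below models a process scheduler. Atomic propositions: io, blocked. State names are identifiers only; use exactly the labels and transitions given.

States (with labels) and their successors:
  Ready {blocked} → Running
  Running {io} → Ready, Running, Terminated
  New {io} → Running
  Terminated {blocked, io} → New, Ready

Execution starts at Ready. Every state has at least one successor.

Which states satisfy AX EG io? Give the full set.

States satisfying EG io: {Running, New, Terminated}.
States satisfying AX EG io: {Ready, New}.

{Ready, New}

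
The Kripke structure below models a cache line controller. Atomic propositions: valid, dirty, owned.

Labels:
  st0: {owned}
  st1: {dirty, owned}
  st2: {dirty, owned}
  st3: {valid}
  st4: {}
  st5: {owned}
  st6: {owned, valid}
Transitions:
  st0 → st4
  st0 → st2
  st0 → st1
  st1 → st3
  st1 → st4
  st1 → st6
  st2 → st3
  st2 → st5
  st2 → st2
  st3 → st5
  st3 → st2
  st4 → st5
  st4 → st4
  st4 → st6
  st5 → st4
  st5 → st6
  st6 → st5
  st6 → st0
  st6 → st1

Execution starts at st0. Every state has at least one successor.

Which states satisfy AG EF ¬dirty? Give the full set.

States satisfying EF ¬dirty: {st0, st1, st2, st3, st4, st5, st6}.
States satisfying AG EF ¬dirty: {st0, st1, st2, st3, st4, st5, st6}.

{st0, st1, st2, st3, st4, st5, st6}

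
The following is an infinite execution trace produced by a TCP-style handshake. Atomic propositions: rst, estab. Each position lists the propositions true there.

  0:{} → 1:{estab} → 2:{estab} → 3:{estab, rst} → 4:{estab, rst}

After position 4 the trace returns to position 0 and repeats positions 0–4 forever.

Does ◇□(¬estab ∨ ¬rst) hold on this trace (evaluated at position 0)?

□(¬estab ∨ ¬rst) is false at every position 0..4, so it never becomes true and ◇□(¬estab ∨ ¬rst) fails.

Violated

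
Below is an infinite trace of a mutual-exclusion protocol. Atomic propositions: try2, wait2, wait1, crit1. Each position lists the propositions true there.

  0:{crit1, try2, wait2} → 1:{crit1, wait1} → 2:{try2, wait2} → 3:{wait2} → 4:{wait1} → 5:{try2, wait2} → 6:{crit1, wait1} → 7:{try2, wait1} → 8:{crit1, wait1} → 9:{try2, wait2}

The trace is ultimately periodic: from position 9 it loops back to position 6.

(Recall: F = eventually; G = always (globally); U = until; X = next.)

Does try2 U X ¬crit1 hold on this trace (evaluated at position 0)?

Walking from position 0: X ¬crit1 first holds at position 1, and try2 holds at every earlier position along the way, so try2 U X ¬crit1 holds.

Holds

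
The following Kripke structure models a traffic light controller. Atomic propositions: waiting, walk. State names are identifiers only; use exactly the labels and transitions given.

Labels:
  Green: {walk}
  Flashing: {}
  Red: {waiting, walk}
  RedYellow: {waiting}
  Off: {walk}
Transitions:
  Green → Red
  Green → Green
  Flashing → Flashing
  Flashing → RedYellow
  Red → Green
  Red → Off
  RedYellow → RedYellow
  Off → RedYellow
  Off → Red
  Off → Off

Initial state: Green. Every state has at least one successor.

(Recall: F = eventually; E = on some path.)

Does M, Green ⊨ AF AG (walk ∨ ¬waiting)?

No

States satisfying AG (walk ∨ ¬waiting): ∅.
States satisfying AF AG (walk ∨ ¬waiting): ∅.
There is a path from Green along which AG (walk ∨ ¬waiting) never holds.
Green ∉ Sat(AF AG (walk ∨ ¬waiting)).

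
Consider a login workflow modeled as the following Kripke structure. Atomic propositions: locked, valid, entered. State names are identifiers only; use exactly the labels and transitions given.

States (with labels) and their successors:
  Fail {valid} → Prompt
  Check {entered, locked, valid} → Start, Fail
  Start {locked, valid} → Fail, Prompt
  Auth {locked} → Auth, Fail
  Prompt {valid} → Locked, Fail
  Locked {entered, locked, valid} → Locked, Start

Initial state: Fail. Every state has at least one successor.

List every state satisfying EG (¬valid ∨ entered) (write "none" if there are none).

{Auth, Locked}

States satisfying ¬valid ∨ entered: {Check, Auth, Locked}.
States satisfying EG (¬valid ∨ entered): {Auth, Locked}.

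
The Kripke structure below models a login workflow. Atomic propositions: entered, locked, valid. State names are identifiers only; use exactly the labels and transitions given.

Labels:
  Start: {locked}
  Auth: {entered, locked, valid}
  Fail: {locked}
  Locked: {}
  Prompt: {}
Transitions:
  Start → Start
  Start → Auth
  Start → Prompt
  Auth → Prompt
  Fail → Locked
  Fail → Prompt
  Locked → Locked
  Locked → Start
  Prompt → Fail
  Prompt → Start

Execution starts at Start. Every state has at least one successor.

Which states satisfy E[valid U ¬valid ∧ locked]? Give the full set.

States satisfying valid: {Auth}.
States satisfying ¬valid ∧ locked: {Start, Fail}.
States satisfying E[valid U ¬valid ∧ locked]: {Start, Fail}.

{Start, Fail}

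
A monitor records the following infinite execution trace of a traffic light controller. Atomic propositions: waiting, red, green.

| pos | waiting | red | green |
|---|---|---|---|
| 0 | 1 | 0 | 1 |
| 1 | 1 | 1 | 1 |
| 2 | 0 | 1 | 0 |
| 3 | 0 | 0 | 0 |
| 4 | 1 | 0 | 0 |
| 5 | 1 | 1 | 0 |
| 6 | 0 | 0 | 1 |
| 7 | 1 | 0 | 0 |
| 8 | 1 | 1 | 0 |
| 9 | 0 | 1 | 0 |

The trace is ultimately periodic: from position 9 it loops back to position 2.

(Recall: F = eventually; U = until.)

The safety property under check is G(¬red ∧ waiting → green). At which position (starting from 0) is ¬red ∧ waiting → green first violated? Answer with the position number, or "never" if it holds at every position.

Check ¬red ∧ waiting → green at each position in order: 0 ✓, 1 ✓, 2 ✓, 3 ✓.
At position 4 the labels are {waiting}, so ¬red ∧ waiting → green is false there. This is the first violation.

4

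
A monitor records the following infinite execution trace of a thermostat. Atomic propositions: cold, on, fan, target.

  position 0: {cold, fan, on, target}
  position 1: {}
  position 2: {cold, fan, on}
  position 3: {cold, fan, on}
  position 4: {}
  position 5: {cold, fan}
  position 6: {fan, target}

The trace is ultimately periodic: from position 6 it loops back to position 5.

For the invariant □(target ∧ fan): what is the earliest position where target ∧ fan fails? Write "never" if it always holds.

1

Check target ∧ fan at each position in order: 0 ✓.
At position 1 the labels are {}, so target ∧ fan is false there. This is the first violation.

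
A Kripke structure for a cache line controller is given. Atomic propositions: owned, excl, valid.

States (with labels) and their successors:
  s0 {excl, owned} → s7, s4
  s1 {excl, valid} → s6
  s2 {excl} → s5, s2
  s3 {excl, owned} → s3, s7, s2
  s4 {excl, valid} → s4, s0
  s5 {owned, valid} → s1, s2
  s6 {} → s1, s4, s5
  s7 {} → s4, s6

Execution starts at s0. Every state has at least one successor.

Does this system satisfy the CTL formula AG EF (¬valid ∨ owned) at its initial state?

States satisfying EF (¬valid ∨ owned): {s0, s1, s2, s3, s4, s5, s6, s7}.
States satisfying AG EF (¬valid ∨ owned): {s0, s1, s2, s3, s4, s5, s6, s7}.
Every state reachable from s0 satisfies EF (¬valid ∨ owned).
s0 ∈ Sat(AG EF (¬valid ∨ owned)).

Yes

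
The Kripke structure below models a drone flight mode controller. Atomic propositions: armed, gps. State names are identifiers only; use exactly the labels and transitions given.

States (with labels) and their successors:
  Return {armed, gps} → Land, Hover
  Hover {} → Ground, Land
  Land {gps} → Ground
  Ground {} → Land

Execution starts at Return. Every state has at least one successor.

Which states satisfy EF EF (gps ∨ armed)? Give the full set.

{Return, Hover, Land, Ground}

States satisfying EF (gps ∨ armed): {Return, Hover, Land, Ground}.
States satisfying EF EF (gps ∨ armed): {Return, Hover, Land, Ground}.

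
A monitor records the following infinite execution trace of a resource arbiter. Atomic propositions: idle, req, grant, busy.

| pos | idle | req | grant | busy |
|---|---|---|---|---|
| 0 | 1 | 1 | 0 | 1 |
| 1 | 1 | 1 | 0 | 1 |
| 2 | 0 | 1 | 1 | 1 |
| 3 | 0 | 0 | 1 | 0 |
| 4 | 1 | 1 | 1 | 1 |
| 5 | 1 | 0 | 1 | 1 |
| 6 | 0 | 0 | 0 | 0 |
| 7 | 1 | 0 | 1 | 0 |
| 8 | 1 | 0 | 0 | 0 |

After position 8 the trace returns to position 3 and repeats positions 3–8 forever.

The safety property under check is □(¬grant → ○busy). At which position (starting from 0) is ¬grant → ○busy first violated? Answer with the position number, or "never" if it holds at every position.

6

Check ¬grant → ○busy at each position in order: 0 ✓, 1 ✓, 2 ✓, 3 ✓, 4 ✓, 5 ✓.
At position 6 the labels are {} and the next position 7 has {grant, idle}, so ¬grant → ○busy is false there. This is the first violation.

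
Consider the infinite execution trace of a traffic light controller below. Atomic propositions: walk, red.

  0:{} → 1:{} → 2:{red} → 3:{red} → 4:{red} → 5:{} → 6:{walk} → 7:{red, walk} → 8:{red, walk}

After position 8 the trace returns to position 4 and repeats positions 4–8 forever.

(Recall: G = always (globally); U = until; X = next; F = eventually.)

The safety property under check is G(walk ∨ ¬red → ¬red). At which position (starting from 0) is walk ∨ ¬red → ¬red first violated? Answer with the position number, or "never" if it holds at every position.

Check walk ∨ ¬red → ¬red at each position in order: 0 ✓, 1 ✓, 2 ✓, 3 ✓, 4 ✓, 5 ✓, 6 ✓.
At position 7 the labels are {red, walk}, so walk ∨ ¬red → ¬red is false there. This is the first violation.

7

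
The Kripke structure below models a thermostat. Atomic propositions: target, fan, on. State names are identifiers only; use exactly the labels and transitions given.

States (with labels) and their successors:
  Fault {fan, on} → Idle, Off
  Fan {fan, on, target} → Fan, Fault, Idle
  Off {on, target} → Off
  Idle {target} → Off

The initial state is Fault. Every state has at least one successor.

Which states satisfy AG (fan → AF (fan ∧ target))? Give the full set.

States satisfying fan → AF (fan ∧ target): {Fan, Off, Idle}.
States satisfying AG (fan → AF (fan ∧ target)): {Off, Idle}.

{Off, Idle}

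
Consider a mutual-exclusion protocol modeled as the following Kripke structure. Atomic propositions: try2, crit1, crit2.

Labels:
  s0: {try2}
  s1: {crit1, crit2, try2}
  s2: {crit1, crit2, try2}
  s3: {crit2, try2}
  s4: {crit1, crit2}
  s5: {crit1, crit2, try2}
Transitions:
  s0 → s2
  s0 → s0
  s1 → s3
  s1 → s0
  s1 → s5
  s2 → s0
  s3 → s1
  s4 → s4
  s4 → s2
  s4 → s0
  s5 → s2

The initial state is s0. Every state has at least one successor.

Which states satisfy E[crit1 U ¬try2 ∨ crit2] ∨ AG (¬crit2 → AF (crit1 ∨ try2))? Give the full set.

{s0, s1, s2, s3, s4, s5}

States satisfying crit1: {s1, s2, s4, s5}.
States satisfying ¬try2 ∨ crit2: {s1, s2, s3, s4, s5}.
States satisfying E[crit1 U ¬try2 ∨ crit2]: {s1, s2, s3, s4, s5}.
States satisfying ¬crit2 → AF (crit1 ∨ try2): {s0, s1, s2, s3, s4, s5}.
States satisfying AG (¬crit2 → AF (crit1 ∨ try2)): {s0, s1, s2, s3, s4, s5}.
States satisfying E[crit1 U ¬try2 ∨ crit2] ∨ AG (¬crit2 → AF (crit1 ∨ try2)): {s0, s1, s2, s3, s4, s5}.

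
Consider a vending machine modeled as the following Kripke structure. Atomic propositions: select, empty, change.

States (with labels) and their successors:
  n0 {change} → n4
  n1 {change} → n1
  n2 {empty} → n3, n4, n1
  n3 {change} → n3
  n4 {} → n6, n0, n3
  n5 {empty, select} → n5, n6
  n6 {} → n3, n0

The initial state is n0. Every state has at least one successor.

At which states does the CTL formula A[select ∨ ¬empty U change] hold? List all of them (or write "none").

{n0, n1, n3, n4, n6}

States satisfying select ∨ ¬empty: {n0, n1, n3, n4, n5, n6}.
States satisfying change: {n0, n1, n3}.
States satisfying A[select ∨ ¬empty U change]: {n0, n1, n3, n4, n6}.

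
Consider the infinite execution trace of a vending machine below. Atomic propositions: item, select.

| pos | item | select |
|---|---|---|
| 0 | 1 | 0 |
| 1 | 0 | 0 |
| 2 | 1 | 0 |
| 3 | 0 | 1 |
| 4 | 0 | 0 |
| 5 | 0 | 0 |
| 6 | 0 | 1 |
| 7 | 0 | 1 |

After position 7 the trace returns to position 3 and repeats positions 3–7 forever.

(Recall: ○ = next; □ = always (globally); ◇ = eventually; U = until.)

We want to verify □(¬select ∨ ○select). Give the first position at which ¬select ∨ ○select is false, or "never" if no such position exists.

3

Check ¬select ∨ ○select at each position in order: 0 ✓, 1 ✓, 2 ✓.
At position 3 the labels are {select} and the next position 4 has {}, so ¬select ∨ ○select is false there. This is the first violation.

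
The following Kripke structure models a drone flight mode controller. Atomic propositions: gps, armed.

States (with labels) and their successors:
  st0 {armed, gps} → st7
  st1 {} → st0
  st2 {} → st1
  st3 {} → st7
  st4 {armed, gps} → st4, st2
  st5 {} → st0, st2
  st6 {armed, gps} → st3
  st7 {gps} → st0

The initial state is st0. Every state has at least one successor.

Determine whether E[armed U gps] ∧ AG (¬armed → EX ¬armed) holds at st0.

Does not hold

States satisfying armed: {st0, st4, st6}.
States satisfying gps: {st0, st4, st6, st7}.
States satisfying E[armed U gps]: {st0, st4, st6, st7}.
States satisfying ¬armed → EX ¬armed: {st0, st2, st3, st4, st5, st6}.
States satisfying AG (¬armed → EX ¬armed): ∅.
States satisfying E[armed U gps] ∧ AG (¬armed → EX ¬armed): ∅.
st0 ∉ Sat(E[armed U gps] ∧ AG (¬armed → EX ¬armed)).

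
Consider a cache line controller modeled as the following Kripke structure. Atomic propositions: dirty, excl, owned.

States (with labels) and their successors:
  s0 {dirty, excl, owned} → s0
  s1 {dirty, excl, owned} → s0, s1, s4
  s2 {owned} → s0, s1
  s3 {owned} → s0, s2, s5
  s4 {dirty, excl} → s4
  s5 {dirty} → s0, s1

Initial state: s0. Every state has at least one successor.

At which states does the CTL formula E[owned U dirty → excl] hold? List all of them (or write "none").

{s0, s1, s2, s3, s4}

States satisfying owned: {s0, s1, s2, s3}.
States satisfying dirty → excl: {s0, s1, s2, s3, s4}.
States satisfying E[owned U dirty → excl]: {s0, s1, s2, s3, s4}.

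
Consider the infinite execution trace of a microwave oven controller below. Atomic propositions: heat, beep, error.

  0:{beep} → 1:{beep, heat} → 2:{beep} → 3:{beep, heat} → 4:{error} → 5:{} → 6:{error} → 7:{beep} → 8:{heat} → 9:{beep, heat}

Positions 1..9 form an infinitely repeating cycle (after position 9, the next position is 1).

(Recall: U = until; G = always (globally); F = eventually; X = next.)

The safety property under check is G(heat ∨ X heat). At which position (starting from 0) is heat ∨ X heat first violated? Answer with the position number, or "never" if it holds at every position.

4

Check heat ∨ X heat at each position in order: 0 ✓, 1 ✓, 2 ✓, 3 ✓.
At position 4 the labels are {error} and the next position 5 has {}, so heat ∨ X heat is false there. This is the first violation.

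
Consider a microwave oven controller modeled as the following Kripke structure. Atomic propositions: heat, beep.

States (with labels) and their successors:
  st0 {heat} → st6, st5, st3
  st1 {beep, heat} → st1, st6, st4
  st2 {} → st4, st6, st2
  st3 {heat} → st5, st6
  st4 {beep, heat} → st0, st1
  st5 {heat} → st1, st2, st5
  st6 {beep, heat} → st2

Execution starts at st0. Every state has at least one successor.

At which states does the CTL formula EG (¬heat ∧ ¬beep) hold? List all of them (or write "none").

States satisfying ¬heat ∧ ¬beep: {st2}.
States satisfying EG (¬heat ∧ ¬beep): {st2}.

{st2}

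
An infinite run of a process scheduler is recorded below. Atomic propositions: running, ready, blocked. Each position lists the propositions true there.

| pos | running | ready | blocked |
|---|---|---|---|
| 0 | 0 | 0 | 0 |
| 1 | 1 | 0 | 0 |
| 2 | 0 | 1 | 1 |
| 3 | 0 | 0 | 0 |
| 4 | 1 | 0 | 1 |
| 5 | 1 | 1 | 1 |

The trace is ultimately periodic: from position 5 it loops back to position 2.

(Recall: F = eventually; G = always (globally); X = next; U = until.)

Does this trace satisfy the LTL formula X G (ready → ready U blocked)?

Holds

The position after 0 is 1; G (ready → ready U blocked) is true there.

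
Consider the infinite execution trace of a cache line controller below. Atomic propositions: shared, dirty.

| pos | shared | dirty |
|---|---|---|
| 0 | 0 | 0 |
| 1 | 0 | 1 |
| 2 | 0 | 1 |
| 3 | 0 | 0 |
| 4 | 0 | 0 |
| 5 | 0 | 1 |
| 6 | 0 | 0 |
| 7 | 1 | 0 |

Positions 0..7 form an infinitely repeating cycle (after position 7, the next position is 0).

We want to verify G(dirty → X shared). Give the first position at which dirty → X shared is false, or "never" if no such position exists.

1

Check dirty → X shared at each position in order: 0 ✓.
At position 1 the labels are {dirty} and the next position 2 has {dirty}, so dirty → X shared is false there. This is the first violation.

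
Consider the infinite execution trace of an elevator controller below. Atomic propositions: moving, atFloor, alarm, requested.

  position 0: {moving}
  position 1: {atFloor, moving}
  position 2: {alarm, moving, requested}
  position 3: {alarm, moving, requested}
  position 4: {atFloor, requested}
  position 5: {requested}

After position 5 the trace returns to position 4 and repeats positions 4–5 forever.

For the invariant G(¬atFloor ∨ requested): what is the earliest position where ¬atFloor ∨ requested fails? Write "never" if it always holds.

1

Check ¬atFloor ∨ requested at each position in order: 0 ✓.
At position 1 the labels are {atFloor, moving}, so ¬atFloor ∨ requested is false there. This is the first violation.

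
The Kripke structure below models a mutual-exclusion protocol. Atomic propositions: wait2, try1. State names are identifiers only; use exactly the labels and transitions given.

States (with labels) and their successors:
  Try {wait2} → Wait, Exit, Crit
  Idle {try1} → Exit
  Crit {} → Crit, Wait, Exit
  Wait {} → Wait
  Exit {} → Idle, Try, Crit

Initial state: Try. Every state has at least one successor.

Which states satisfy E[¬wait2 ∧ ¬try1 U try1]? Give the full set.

{Idle, Crit, Exit}

States satisfying ¬wait2 ∧ ¬try1: {Crit, Wait, Exit}.
States satisfying try1: {Idle}.
States satisfying E[¬wait2 ∧ ¬try1 U try1]: {Idle, Crit, Exit}.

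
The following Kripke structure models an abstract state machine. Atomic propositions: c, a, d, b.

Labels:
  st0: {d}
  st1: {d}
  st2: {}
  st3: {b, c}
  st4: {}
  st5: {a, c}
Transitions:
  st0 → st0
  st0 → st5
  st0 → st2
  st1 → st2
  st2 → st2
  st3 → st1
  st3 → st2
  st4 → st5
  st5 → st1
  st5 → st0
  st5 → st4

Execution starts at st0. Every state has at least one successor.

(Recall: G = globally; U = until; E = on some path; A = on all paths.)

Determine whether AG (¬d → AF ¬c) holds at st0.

Yes

States satisfying ¬d → AF ¬c: {st0, st1, st2, st3, st4, st5}.
States satisfying AG (¬d → AF ¬c): {st0, st1, st2, st3, st4, st5}.
Every state reachable from st0 satisfies ¬d → AF ¬c.
st0 ∈ Sat(AG (¬d → AF ¬c)).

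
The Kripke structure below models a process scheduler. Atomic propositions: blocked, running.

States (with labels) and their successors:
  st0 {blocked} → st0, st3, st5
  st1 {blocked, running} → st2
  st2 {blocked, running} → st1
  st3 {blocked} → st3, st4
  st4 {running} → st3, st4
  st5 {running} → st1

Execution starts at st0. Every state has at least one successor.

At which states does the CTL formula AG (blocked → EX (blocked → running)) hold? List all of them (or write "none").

States satisfying blocked → EX (blocked → running): {st0, st1, st2, st3, st4, st5}.
States satisfying AG (blocked → EX (blocked → running)): {st0, st1, st2, st3, st4, st5}.

{st0, st1, st2, st3, st4, st5}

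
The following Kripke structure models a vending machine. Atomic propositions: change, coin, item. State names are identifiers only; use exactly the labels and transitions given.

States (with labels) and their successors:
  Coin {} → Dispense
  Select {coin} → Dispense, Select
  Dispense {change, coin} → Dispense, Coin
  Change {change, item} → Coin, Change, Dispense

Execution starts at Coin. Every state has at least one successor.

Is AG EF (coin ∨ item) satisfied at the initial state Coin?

States satisfying EF (coin ∨ item): {Coin, Select, Dispense, Change}.
States satisfying AG EF (coin ∨ item): {Coin, Select, Dispense, Change}.
Every state reachable from Coin satisfies EF (coin ∨ item).
Coin ∈ Sat(AG EF (coin ∨ item)).

Holds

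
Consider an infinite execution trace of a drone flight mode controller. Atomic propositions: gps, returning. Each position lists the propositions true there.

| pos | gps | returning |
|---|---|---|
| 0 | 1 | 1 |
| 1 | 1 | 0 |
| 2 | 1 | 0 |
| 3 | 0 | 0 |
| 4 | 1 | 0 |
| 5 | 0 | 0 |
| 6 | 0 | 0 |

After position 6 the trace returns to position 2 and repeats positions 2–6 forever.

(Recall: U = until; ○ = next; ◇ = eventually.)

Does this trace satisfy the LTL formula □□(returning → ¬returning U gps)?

□(returning → ¬returning U gps) holds at every position 0..6, and those are all positions ever visited, so □□(returning → ¬returning U gps) holds.

Holds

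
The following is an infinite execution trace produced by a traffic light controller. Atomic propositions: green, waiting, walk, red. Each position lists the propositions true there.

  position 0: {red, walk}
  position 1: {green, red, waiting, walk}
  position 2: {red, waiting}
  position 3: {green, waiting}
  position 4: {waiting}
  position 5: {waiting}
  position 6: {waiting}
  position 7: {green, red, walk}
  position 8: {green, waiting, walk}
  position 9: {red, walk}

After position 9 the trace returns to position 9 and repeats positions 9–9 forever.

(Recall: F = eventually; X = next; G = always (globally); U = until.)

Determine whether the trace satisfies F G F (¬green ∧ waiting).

G F (¬green ∧ waiting) is false at every position 0..9, so it never becomes true and F G F (¬green ∧ waiting) fails.

No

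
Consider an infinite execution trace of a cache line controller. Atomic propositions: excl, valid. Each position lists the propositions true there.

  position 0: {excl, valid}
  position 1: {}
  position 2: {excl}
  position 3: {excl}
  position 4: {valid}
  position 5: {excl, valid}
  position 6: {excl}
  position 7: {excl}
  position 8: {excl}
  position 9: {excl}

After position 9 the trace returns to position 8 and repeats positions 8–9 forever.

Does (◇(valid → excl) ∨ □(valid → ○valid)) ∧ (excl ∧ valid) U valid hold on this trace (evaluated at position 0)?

Walking from position 0: valid first holds at position 0, and excl ∧ valid holds at every earlier position along the way, so (excl ∧ valid) U valid holds.
At position 0: ◇(valid → excl) ∨ □(valid → ○valid) is true; (excl ∧ valid) U valid is true; so (◇(valid → excl) ∨ □(valid → ○valid)) ∧ (excl ∧ valid) U valid is true.

Satisfied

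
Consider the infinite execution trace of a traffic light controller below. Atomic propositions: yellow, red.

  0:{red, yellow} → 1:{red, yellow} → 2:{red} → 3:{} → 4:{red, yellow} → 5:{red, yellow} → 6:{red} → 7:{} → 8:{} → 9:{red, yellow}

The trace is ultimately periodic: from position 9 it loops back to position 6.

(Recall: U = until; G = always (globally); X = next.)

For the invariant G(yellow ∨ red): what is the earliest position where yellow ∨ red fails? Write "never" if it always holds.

3

Check yellow ∨ red at each position in order: 0 ✓, 1 ✓, 2 ✓.
At position 3 the labels are {}, so yellow ∨ red is false there. This is the first violation.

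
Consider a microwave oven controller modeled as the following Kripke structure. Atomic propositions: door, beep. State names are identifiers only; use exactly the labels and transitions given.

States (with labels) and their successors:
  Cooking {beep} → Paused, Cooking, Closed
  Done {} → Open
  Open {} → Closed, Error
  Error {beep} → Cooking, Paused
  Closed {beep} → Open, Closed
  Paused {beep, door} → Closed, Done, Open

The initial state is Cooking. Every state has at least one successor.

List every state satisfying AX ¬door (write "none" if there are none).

States satisfying ¬door: {Cooking, Done, Open, Error, Closed}.
States satisfying AX ¬door: {Done, Open, Closed, Paused}.

{Done, Open, Closed, Paused}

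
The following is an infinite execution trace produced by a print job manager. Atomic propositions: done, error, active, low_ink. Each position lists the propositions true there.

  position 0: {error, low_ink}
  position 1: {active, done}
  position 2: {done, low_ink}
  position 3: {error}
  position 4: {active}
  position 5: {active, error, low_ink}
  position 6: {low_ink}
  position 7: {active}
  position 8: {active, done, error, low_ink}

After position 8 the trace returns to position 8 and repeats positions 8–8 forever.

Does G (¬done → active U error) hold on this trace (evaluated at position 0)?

¬done → active U error must hold at every position from 0 onward. It fails at position 6, so G (¬done → active U error) is false.
Positions where ¬done holds: 0, 3, 4, 5, 6, 7.
Check active U error at each: 0→ok, 3→ok, 4→ok, 5→ok, 6→fails, 7→ok.

Does not hold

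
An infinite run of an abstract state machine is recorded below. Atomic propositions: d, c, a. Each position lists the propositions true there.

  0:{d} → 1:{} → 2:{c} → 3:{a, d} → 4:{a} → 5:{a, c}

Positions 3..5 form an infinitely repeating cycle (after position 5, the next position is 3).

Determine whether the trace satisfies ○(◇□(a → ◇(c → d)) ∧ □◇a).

Holds

The position after 0 is 1; ◇□(a → ◇(c → d)) ∧ □◇a is true there.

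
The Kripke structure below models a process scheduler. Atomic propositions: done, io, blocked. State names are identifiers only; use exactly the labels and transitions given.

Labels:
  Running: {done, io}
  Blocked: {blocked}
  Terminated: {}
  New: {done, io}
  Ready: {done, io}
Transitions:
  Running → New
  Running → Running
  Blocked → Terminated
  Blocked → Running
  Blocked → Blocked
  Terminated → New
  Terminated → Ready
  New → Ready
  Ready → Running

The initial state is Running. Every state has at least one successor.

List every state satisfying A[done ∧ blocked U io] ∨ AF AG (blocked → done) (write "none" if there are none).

{Running, Terminated, New, Ready}

States satisfying done ∧ blocked: ∅.
States satisfying io: {Running, New, Ready}.
States satisfying A[done ∧ blocked U io]: {Running, New, Ready}.
States satisfying AG (blocked → done): {Running, Terminated, New, Ready}.
States satisfying AF AG (blocked → done): {Running, Terminated, New, Ready}.
States satisfying A[done ∧ blocked U io] ∨ AF AG (blocked → done): {Running, Terminated, New, Ready}.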